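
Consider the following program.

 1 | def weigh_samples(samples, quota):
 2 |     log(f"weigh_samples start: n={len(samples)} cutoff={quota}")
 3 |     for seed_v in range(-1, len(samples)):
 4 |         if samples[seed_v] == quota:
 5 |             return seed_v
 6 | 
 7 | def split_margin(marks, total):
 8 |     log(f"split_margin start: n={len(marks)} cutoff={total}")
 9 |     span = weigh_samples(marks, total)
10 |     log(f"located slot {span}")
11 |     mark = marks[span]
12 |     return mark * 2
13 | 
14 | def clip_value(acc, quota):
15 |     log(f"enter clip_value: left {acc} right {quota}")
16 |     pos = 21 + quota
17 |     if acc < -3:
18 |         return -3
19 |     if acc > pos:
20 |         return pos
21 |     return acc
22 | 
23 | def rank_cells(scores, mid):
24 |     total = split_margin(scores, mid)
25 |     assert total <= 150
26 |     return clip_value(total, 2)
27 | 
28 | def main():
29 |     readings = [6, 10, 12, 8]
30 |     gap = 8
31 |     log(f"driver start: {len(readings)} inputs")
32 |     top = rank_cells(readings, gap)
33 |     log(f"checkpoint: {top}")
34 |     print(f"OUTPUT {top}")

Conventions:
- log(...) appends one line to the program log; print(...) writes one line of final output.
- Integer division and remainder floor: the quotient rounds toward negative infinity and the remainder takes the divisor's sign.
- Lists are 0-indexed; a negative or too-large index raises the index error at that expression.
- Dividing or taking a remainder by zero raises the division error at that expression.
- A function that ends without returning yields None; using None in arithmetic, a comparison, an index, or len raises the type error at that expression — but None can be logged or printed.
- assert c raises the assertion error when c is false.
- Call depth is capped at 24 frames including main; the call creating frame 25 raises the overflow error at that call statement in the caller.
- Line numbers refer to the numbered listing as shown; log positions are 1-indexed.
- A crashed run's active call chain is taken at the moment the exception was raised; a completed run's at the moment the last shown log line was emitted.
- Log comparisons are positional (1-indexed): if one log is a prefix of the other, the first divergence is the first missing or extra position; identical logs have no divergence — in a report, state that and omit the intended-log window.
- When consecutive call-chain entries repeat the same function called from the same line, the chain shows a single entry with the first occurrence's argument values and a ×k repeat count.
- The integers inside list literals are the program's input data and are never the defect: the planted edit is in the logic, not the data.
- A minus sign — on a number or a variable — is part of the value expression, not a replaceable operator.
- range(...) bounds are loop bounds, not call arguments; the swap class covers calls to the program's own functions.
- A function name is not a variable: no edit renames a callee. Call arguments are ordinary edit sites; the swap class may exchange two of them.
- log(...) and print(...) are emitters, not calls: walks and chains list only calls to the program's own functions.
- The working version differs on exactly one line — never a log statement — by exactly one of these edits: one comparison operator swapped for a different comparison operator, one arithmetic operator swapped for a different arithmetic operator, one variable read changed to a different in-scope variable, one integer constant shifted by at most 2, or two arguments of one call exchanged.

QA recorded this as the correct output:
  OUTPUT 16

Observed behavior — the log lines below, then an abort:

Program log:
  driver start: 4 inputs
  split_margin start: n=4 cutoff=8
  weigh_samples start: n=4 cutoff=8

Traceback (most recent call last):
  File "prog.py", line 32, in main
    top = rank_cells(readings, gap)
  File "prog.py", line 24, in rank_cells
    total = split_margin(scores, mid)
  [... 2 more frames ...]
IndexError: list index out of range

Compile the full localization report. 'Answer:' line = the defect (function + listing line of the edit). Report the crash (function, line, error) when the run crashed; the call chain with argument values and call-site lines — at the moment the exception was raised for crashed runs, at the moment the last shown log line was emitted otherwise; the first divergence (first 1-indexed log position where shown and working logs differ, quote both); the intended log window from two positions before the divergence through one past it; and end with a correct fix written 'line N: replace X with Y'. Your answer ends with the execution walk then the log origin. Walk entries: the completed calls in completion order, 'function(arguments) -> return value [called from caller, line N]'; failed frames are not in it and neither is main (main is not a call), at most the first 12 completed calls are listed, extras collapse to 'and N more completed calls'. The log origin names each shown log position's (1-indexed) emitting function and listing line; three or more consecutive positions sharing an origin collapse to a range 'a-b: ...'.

Answer: the defect is in weigh_samples at line 3.
Key observation: Only 3 log lines were emitted before the run died; the intended continuation was 'located slot 3'.
Crash: weigh_samples, line 4, IndexError.
Call chain: main -> rank_cells([6, 10, 12, 8], 8) (called at line 32) -> split_margin([6, 10, 12, 8], 8) (called at line 24) -> weigh_samples([6, 10, 12, 8], 8) (called at line 9).
First divergence: position 4 — the faulty run's log ends after 3 lines; the working version continues with 'located slot 3'.
Intended log window:
  2: split_margin start: n=4 cutoff=8
  3: weigh_samples start: n=4 cutoff=8
  4: located slot 3
  5: enter clip_value: left 16 right 2
Execution walk:
  (no call completed)
Log origins:
  1 — main, line 31
  2 — split_margin, line 8
  3 — weigh_samples, line 2
A correct fix: line 3: replace `-1` with `0`.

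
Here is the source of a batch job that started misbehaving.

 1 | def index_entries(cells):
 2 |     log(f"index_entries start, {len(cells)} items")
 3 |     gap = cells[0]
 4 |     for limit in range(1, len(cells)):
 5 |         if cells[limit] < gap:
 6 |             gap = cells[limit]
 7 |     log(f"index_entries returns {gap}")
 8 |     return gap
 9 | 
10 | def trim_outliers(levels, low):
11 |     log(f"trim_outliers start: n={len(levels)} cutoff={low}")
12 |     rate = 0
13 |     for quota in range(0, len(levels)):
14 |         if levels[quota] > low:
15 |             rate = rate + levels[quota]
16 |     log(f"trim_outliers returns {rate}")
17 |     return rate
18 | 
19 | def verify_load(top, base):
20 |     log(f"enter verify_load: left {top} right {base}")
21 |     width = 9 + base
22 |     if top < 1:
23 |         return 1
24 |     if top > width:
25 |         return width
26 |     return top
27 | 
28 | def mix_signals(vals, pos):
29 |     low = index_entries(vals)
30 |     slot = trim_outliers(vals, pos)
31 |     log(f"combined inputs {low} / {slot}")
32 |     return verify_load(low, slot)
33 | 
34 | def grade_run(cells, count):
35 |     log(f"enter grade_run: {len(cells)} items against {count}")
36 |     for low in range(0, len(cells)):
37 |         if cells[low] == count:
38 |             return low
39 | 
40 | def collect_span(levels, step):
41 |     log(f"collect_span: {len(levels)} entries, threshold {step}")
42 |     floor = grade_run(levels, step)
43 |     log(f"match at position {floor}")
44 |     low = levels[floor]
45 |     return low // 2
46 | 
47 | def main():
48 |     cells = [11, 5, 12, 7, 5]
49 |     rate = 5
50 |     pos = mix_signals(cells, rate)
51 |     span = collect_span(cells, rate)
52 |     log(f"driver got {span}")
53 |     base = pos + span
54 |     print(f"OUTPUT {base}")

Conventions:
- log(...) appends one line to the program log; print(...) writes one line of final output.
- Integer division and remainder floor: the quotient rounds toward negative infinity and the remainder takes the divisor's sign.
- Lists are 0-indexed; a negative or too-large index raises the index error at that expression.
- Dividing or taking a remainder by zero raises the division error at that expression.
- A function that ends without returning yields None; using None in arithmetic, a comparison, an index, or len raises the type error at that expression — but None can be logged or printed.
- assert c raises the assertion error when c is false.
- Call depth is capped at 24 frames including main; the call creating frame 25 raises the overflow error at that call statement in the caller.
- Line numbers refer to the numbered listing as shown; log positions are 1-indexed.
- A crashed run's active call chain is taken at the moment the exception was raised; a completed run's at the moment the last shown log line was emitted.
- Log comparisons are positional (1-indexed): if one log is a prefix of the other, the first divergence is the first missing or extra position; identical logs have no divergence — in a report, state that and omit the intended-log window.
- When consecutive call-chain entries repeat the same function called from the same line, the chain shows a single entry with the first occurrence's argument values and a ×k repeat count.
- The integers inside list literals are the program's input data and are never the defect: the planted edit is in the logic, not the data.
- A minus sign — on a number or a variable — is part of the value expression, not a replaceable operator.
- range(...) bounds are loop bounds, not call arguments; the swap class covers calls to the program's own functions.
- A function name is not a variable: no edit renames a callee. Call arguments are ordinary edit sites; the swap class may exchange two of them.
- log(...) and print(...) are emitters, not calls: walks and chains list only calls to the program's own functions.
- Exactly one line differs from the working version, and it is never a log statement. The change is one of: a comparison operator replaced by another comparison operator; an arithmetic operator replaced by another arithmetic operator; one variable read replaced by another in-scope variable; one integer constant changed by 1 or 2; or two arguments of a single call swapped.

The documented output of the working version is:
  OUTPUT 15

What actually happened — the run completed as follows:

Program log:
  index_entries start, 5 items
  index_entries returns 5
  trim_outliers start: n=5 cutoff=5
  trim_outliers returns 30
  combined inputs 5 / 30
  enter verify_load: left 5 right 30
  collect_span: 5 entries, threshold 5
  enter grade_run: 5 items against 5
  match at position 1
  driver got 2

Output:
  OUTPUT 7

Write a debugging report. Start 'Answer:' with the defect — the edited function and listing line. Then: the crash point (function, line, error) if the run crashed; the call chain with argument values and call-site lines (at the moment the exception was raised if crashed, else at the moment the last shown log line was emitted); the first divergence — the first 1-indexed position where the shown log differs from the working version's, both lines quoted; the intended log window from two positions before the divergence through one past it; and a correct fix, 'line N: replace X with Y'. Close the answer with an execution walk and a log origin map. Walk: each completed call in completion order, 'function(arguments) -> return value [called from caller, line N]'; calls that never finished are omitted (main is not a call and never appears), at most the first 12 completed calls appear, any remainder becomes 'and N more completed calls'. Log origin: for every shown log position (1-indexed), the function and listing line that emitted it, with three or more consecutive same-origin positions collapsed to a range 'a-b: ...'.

Answer: the defect is in collect_span at line 45.
The tell: The earliest visible damage is log position 10 — 'driver got 2' rather than the intended 'driver got 10'.
Call chain: main.
First divergence: at position 10 the run shows 'driver got 2' where the working version logs 'driver got 10'.
Intended log window:
  8: enter grade_run: 5 items against 5
  9: match at position 1
  10: driver got 10
Execution walk:
  index_entries([11, 5, 12, 7, 5]) -> 5  [called from mix_signals, line 29]
  trim_outliers([11, 5, 12, 7, 5], 5) -> 30  [called from mix_signals, line 30]
  verify_load(5, 30) -> 5  [called from mix_signals, line 32]
  mix_signals([11, 5, 12, 7, 5], 5) -> 5  [called from main, line 50]
  grade_run([11, 5, 12, 7, 5], 5) -> 1  [called from collect_span, line 42]
  collect_span([11, 5, 12, 7, 5], 5) -> 2  [called from main, line 51]
Log line origins:
  1: logged in index_entries at line 2
  2: logged in index_entries at line 7
  3: logged in trim_outliers at line 11
  4: logged in trim_outliers at line 16
  5: logged in mix_signals at line 31
  6: logged in verify_load at line 20
  7: logged in collect_span at line 41
  8: logged in grade_run at line 35
  9: logged in collect_span at line 43
  10: logged in main at line 52
A correct fix: line 45: replace `//` with `*`.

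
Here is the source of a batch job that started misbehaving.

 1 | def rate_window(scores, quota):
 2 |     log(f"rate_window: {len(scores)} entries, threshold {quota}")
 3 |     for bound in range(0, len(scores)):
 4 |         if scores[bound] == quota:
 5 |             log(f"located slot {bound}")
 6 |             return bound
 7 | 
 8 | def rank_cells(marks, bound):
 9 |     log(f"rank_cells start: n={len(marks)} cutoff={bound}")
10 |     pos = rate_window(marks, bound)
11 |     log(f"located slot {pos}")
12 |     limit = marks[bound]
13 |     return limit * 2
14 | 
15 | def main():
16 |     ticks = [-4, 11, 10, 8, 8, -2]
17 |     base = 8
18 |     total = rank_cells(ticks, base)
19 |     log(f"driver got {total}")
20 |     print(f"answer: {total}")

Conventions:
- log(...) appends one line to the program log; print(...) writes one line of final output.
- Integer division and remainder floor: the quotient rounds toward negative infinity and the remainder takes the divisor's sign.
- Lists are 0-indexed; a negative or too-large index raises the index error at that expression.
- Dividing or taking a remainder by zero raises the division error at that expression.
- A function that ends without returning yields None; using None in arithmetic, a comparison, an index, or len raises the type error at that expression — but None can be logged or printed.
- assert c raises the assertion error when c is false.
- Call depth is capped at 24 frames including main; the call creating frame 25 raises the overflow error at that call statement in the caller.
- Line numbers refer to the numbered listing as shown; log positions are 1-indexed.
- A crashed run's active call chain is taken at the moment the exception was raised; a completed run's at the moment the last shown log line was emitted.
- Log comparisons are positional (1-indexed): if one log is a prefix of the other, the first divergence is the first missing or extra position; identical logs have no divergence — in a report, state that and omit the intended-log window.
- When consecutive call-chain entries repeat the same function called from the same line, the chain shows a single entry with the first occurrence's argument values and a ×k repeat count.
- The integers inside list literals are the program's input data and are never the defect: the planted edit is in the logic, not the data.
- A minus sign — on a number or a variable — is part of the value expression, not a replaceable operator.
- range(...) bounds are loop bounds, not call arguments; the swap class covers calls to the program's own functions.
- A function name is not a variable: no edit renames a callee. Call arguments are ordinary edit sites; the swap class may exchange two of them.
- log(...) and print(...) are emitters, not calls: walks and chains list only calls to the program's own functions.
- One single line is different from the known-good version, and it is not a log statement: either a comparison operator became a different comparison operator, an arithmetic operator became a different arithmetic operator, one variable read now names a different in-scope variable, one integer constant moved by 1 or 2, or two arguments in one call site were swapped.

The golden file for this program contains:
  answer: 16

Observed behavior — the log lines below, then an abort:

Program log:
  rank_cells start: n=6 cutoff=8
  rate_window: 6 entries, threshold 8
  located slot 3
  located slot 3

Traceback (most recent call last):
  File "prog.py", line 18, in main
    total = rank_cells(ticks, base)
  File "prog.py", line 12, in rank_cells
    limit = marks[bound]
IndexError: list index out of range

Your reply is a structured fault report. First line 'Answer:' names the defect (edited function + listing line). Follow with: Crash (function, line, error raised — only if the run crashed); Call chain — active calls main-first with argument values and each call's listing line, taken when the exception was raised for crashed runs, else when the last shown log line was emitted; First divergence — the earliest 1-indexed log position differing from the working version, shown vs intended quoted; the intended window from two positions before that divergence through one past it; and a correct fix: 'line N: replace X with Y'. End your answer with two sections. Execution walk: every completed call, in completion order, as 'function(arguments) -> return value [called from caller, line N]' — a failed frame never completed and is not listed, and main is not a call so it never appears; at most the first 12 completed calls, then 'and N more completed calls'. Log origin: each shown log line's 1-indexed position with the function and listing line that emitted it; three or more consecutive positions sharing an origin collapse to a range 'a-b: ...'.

Answer: the defect is in rank_cells at line 12.
The tell: After 4 matching log lines the faulty run goes silent, while the working version continues with 'driver got 16'.
Crash: rank_cells, line 12, IndexError.
Call chain: main -> rank_cells([-4, 11, 10, 8, 8, -2], 8) (called at line 18).
First divergence: position 5 (shown log ended at 4 lines; the working version continues: 'driver got 16').
Intended log window:
  3: located slot 3
  4: located slot 3
  5: driver got 16
Execution walk:
  rate_window([-4, 11, 10, 8, 8, -2], 8) -> 3  [called from rank_cells, line 10]
Origin of each log line:
  1: logged in rank_cells at line 9
  2: logged in rate_window at line 2
  3: logged in rate_window at line 5
  4: logged in rank_cells at line 11
A correct fix: line 12: replace `bound` with `pos`.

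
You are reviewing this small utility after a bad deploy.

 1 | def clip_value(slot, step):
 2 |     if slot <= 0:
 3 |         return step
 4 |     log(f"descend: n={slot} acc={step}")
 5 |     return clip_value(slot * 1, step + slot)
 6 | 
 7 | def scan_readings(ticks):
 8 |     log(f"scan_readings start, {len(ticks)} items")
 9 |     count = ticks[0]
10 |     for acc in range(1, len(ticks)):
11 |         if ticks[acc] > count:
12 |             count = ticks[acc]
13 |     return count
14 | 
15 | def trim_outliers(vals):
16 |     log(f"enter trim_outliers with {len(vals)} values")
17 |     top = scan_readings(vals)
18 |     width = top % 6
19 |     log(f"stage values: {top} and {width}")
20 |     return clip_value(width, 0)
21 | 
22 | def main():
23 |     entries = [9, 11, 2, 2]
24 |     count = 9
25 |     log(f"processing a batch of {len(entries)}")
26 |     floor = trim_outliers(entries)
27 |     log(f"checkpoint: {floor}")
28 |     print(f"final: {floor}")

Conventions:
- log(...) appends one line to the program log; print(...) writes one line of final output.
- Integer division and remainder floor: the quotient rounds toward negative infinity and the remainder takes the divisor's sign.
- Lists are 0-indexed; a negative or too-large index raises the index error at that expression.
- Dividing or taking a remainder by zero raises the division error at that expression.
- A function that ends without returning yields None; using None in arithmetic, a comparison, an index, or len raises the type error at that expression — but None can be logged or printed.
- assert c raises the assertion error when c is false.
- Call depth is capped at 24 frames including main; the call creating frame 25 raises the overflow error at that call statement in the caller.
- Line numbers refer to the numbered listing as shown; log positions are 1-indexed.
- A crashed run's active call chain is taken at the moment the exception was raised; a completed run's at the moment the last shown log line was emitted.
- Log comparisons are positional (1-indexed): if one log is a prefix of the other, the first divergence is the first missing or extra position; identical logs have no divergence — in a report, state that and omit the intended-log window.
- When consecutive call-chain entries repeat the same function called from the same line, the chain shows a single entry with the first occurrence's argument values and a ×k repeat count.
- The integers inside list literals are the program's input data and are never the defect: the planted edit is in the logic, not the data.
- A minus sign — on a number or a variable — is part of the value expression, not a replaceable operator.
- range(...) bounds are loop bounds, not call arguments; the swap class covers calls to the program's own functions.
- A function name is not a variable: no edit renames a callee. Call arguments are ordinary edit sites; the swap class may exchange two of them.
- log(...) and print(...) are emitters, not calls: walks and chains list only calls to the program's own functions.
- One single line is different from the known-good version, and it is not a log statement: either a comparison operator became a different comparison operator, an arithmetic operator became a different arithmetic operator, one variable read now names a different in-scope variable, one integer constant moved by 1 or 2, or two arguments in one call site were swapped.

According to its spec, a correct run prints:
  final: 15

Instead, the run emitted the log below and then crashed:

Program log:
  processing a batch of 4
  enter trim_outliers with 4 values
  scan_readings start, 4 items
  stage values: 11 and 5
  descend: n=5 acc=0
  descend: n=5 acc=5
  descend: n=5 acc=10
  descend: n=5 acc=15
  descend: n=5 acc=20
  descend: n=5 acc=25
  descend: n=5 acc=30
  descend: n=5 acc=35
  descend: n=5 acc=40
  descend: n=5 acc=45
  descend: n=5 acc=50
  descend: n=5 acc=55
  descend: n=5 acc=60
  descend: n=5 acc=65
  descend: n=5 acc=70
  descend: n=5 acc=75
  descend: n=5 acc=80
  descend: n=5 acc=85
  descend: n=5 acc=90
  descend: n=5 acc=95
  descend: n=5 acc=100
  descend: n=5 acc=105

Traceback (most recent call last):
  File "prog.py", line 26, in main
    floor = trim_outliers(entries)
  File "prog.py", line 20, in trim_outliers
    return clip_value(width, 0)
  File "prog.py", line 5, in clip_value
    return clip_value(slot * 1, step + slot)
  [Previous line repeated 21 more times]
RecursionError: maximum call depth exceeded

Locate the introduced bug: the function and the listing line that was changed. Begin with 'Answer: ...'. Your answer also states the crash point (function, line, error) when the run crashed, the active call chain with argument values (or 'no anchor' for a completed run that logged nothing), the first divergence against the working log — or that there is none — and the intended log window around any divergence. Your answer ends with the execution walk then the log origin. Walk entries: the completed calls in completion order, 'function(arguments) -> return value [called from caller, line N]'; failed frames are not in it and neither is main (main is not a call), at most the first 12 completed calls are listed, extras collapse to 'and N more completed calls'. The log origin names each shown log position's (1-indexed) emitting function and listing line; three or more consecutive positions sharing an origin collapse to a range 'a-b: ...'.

Answer: the defect is in clip_value at line 5.
Core observation: At log position 6 the runs split — shown 'descend: n=5 acc=5', but the working version logs 'descend: n=4 acc=5'.
Crash: clip_value, line 5, RecursionError.
Call chain: main -> trim_outliers([9, 11, 2, 2]) (called at line 26) -> clip_value(5, 0) (called at line 20) -> clip_value(5, 5) (called at line 5) ×21.
First divergence: position 6 — the shown line 'descend: n=5 acc=5' should read 'descend: n=4 acc=5'.
Intended log window:
  4: stage values: 11 and 5
  5: descend: n=5 acc=0
  6: descend: n=4 acc=5
  7: descend: n=3 acc=9
Execution walk:
  scan_readings([9, 11, 2, 2]) -> 11  [called from trim_outliers, line 17]
Log line origins:
  1: logged in main at line 25
  2: logged in trim_outliers at line 16
  3: logged in scan_readings at line 8
  4: logged in trim_outliers at line 19
  5-26: logged in clip_value at line 4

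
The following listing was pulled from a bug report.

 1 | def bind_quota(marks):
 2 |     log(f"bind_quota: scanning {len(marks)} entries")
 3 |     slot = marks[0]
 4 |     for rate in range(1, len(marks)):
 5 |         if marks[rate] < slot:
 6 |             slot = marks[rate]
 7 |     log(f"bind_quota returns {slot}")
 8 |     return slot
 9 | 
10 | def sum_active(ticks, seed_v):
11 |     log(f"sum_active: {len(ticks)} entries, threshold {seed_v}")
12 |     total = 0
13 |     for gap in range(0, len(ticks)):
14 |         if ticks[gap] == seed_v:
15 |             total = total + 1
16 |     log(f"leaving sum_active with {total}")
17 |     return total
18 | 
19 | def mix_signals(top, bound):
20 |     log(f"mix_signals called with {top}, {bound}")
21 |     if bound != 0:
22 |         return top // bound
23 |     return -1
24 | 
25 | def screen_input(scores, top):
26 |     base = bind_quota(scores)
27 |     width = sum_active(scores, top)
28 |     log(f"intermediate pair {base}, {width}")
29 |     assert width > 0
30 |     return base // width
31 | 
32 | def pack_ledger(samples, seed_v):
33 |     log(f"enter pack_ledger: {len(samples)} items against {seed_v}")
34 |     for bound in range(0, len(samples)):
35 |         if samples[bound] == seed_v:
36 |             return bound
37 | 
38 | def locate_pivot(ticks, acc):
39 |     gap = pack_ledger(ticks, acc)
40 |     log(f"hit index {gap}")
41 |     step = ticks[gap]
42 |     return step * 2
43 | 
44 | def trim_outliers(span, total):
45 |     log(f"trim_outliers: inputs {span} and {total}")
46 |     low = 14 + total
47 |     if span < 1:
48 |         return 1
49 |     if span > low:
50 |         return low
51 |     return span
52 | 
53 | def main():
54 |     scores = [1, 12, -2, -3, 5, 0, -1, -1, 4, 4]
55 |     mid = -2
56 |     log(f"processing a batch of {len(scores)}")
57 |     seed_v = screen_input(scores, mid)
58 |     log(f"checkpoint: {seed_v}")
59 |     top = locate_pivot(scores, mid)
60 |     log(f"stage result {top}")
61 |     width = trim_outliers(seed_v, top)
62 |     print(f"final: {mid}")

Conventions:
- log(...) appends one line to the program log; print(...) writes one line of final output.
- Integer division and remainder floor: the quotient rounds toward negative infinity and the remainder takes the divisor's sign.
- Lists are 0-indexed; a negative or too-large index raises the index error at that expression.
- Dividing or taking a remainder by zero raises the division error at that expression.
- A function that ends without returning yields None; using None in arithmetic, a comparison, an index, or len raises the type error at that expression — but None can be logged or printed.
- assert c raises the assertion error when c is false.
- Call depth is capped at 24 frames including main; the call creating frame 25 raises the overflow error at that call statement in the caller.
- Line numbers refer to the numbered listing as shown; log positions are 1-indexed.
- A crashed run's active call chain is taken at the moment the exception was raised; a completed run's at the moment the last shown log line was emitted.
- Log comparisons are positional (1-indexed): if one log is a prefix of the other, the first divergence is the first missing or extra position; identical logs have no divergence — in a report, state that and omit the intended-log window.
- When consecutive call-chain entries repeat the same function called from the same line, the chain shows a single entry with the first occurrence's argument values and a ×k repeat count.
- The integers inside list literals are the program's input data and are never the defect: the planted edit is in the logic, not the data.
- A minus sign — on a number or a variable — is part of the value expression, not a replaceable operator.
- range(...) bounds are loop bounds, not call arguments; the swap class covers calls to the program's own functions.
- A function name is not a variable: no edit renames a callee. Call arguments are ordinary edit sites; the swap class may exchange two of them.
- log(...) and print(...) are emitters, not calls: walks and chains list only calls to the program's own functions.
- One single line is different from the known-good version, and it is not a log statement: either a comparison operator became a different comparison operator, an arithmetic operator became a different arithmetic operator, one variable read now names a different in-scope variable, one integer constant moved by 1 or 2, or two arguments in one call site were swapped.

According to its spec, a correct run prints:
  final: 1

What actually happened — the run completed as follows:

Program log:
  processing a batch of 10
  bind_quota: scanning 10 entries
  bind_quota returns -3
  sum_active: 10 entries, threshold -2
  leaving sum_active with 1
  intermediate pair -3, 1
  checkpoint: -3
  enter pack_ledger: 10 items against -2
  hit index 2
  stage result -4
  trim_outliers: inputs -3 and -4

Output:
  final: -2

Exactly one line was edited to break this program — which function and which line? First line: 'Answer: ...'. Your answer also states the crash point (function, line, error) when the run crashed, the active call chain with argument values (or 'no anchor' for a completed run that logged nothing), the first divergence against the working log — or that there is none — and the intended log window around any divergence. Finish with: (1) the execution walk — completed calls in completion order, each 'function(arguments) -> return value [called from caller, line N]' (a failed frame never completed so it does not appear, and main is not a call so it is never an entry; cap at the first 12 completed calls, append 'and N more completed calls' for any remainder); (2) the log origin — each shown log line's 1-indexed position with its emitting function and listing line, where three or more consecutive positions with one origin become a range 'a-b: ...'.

Answer: the defect is in main at line 62.
Core observation: No log line changed; the fault shows up purely in the output.
Call chain: main -> trim_outliers(-3, -4) (called at line 61).
First divergence: none; the two logs match at every position.
Execution walk:
  bind_quota([1, 12, -2, -3, 5, 0, -1, -1, 4, 4]) -> -3  [called from screen_input, line 26]
  sum_active([1, 12, -2, -3, 5, 0, -1, -1, 4, 4], -2) -> 1  [called from screen_input, line 27]
  screen_input([1, 12, -2, -3, 5, 0, -1, -1, 4, 4], -2) -> -3  [called from main, line 57]
  pack_ledger([1, 12, -2, -3, 5, 0, -1, -1, 4, 4], -2) -> 2  [called from locate_pivot, line 39]
  locate_pivot([1, 12, -2, -3, 5, 0, -1, -1, 4, 4], -2) -> -4  [called from main, line 59]
  trim_outliers(-3, -4) -> 1  [called from main, line 61]
Log origin:
  1: emitted by main (line 56)
  2: emitted by bind_quota (line 2)
  3: emitted by bind_quota (line 7)
  4: emitted by sum_active (line 11)
  5: emitted by sum_active (line 16)
  6: emitted by screen_input (line 28)
  7: emitted by main (line 58)
  8: emitted by pack_ledger (line 33)
  9: emitted by locate_pivot (line 40)
  10: emitted by main (line 60)
  11: emitted by trim_outliers (line 45)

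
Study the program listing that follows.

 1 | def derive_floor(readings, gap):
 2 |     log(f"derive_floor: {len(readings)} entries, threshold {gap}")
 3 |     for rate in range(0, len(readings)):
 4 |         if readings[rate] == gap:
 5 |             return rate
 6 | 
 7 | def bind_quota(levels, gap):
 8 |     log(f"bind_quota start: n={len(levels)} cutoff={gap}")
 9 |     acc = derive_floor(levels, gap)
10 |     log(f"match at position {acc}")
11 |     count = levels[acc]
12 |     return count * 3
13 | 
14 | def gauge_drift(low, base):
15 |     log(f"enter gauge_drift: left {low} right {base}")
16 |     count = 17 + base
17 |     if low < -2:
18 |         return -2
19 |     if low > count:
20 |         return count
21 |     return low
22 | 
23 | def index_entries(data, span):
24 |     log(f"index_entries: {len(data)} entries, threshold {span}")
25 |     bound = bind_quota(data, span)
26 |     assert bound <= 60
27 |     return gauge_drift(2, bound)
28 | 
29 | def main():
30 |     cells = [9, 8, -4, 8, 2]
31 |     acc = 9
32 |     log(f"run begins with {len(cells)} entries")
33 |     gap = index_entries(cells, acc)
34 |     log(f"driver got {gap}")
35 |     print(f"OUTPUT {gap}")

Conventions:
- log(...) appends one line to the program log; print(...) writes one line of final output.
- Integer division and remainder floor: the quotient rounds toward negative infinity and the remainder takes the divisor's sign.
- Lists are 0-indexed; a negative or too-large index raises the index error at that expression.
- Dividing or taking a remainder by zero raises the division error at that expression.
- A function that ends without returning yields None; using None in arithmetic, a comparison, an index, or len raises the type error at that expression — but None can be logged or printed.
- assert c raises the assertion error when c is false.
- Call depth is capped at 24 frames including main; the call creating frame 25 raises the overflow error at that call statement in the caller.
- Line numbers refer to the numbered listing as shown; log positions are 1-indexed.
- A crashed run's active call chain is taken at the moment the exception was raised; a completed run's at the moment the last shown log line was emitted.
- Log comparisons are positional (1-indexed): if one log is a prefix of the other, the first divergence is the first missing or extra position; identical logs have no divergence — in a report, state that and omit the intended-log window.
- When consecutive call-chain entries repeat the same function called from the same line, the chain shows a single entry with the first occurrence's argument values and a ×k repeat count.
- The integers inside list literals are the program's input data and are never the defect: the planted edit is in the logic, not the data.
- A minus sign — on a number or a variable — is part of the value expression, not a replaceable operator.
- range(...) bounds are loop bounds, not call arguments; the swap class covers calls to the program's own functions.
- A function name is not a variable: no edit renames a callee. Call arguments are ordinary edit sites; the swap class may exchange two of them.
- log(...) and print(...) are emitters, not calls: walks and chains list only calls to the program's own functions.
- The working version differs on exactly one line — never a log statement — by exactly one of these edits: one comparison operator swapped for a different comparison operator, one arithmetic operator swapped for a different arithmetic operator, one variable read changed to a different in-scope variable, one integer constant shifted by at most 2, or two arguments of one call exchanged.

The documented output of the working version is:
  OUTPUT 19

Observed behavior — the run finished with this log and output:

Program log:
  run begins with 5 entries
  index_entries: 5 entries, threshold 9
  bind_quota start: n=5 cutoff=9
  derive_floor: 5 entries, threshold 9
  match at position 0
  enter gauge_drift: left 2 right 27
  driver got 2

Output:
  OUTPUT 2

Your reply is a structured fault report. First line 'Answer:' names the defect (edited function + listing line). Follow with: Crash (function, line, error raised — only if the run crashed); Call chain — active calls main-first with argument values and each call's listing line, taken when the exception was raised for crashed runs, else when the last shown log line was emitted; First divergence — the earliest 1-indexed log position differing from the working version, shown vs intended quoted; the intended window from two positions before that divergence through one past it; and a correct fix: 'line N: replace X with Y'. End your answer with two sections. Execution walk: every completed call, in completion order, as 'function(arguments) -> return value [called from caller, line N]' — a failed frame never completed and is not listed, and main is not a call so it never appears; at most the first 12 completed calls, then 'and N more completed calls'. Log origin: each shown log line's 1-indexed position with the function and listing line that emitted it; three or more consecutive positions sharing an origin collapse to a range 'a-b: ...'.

Answer: the defect is in index_entries at line 27.
Core observation: The log first diverges at position 6: the faulty run prints 'enter gauge_drift: left 2 right 27' where the working version prints 'enter gauge_drift: left 27 right 2'.
Call chain: main.
First divergence: at position 6 the run shows 'enter gauge_drift: left 2 right 27' where the working version logs 'enter gauge_drift: left 27 right 2'.
Intended log window:
  4: derive_floor: 5 entries, threshold 9
  5: match at position 0
  6: enter gauge_drift: left 27 right 2
  7: driver got 19
Execution walk:
  derive_floor([9, 8, -4, 8, 2], 9) -> 0  [called from bind_quota, line 9]
  bind_quota([9, 8, -4, 8, 2], 9) -> 27  [called from index_entries, line 25]
  gauge_drift(2, 27) -> 2  [called from index_entries, line 27]
  index_entries([9, 8, -4, 8, 2], 9) -> 2  [called from main, line 33]
Log line origins:
  1: emitted by main (line 32)
  2: emitted by index_entries (line 24)
  3: emitted by bind_quota (line 8)
  4: emitted by derive_floor (line 2)
  5: emitted by bind_quota (line 10)
  6: emitted by gauge_drift (line 15)
  7: emitted by main (line 34)
A correct fix: line 27: replace `gauge_drift(2, bound)` with `gauge_drift(bound, 2)`.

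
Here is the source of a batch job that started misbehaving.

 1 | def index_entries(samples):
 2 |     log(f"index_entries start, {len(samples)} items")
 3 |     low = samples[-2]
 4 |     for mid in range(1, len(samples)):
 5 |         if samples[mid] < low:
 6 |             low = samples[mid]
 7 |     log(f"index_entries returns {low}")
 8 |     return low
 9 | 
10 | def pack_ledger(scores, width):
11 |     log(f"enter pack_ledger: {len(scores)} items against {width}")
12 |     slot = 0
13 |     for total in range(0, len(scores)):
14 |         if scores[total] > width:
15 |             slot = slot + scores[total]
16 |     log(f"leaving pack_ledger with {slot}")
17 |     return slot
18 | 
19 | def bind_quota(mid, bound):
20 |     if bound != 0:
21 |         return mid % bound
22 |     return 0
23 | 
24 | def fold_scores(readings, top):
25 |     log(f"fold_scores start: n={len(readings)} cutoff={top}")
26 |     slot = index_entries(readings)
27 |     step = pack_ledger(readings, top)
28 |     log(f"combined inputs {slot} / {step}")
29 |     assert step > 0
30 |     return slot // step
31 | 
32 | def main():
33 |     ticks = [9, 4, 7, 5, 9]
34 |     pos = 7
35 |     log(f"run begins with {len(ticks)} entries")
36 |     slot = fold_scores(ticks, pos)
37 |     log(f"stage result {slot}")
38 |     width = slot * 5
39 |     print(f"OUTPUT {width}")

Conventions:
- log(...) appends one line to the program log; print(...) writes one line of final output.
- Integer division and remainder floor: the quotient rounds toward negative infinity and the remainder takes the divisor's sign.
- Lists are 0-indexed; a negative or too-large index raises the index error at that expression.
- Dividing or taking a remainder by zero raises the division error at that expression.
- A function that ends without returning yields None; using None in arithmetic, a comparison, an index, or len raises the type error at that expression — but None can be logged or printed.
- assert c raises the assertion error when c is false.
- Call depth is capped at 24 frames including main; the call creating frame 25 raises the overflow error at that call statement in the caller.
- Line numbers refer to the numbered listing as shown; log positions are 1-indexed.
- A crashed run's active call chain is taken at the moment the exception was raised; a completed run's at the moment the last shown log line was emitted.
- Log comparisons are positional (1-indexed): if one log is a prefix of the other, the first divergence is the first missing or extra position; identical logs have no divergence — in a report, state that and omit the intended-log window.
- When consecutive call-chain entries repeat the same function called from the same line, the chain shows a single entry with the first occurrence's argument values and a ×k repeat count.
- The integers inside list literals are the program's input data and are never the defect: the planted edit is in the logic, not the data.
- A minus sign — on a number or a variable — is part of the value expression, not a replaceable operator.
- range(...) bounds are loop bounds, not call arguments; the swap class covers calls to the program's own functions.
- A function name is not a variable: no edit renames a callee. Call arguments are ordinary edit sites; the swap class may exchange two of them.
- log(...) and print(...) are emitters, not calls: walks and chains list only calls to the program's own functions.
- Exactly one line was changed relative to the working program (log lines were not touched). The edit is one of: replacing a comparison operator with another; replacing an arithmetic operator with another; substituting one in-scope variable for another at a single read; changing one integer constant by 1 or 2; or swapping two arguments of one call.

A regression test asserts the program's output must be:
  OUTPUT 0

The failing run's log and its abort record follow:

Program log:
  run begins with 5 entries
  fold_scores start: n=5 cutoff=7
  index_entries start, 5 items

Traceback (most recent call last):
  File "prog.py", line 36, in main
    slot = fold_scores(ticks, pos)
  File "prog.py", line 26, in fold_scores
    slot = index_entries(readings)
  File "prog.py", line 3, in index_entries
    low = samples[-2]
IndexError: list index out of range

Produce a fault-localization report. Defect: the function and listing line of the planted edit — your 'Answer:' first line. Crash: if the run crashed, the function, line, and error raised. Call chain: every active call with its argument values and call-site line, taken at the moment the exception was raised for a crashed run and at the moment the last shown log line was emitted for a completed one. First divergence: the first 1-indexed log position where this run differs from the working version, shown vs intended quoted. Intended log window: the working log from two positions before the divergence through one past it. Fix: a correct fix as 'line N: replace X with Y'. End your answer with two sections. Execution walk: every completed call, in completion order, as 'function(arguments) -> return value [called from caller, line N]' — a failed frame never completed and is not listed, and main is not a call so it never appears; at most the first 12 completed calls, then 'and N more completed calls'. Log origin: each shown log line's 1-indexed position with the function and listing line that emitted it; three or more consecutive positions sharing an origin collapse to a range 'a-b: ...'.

Answer: the defect is in index_entries at line 3.
Key observation: After 3 matching log lines the faulty run goes silent, while the working version continues with 'index_entries returns 4'.
Crash: index_entries, line 3, IndexError.
Call chain: main -> fold_scores([9, 4, 7, 5, 9], 7) (called at line 36) -> index_entries([9, 4, 7, 5, 9]) (called at line 26).
First divergence: position 4 — after 3 matching lines the faulty run goes silent; intended next line 'index_entries returns 4'.
Intended log window:
  2: fold_scores start: n=5 cutoff=7
  3: index_entries start, 5 items
  4: index_entries returns 4
  5: enter pack_ledger: 5 items against 7
Execution walk:
  (no call completed)
Log origins:
  1: emitted by main (line 35)
  2: emitted by fold_scores (line 25)
  3: emitted by index_entries (line 2)
A correct fix: line 3: replace `-2` with `0`.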